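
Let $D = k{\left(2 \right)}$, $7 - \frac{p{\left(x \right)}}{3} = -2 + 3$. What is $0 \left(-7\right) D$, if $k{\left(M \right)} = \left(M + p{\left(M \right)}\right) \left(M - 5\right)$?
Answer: $0$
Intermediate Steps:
$p{\left(x \right)} = 18$ ($p{\left(x \right)} = 21 - 3 \left(-2 + 3\right) = 21 - 3 = 18$)
$k{\left(M \right)} = \left(-5 + M\right) \left(18 + M\right)$ ($k{\left(M \right)} = \left(M + 18\right) \left(M - 5\right) = \left(18 + M\right) \left(-5 + M\right) = \left(-5 + M\right) \left(18 + M\right)$)
$D = -60$ ($D = -90 + 2^{2} + 13 \cdot 2 = -90 + 4 + 26 = -60$)
$0 \left(-7\right) D = 0 \left(-7\right) \left(-60\right) = 0 \left(-60\right) = 0$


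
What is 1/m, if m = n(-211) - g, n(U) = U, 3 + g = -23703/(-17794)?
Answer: -17794/3724855 ≈ -0.0047771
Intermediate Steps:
g = -29679/17794 (g = -3 - 23703/(-17794) = -3 - 23703*(-1/17794) = -3 + 23703/17794 = -29679/17794 ≈ -1.6679)
m = -3724855/17794 (m = -211 - 1*(-29679/17794) = -211 + 29679/17794 = -3724855/17794 ≈ -209.33)
1/m = 1/(-3724855/17794) = -17794/3724855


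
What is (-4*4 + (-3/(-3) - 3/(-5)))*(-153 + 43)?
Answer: 1584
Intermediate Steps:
(-4*4 + (-3/(-3) - 3/(-5)))*(-153 + 43) = (-16 + (-3*(-1/3) - 3*(-1/5)))*(-110) = (-16 + (1 + 3/5))*(-110) = (-16 + 8/5)*(-110) = -72/5*(-110) = 1584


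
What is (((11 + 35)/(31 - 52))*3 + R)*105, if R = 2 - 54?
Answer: -6150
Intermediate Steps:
R = -52
(((11 + 35)/(31 - 52))*3 + R)*105 = (((11 + 35)/(31 - 52))*3 - 52)*105 = ((46/(-21))*3 - 52)*105 = ((46*(-1/21))*3 - 52)*105 = (-46/21*3 - 52)*105 = (-46/7 - 52)*105 = -410/7*105 = -6150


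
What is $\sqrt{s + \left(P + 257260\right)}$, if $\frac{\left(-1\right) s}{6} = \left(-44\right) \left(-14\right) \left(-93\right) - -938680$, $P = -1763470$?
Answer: $i \sqrt{6794562} \approx 2606.6 i$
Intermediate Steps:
$s = -5288352$ ($s = - 6 \left(\left(-44\right) \left(-14\right) \left(-93\right) - -938680\right) = - 6 \left(616 \left(-93\right) + 938680\right) = - 6 \left(-57288 + 938680\right) = \left(-6\right) 881392 = -5288352$)
$\sqrt{s + \left(P + 257260\right)} = \sqrt{-5288352 + \left(-1763470 + 257260\right)} = \sqrt{-5288352 - 1506210} = \sqrt{-6794562} = i \sqrt{6794562}$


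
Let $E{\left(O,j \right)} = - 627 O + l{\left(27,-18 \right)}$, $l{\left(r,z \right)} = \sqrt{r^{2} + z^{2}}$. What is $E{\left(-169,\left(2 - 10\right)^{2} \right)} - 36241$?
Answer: $69722 + 9 \sqrt{13} \approx 69755.0$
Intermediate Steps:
$E{\left(O,j \right)} = - 627 O + 9 \sqrt{13}$ ($E{\left(O,j \right)} = - 627 O + \sqrt{27^{2} + \left(-18\right)^{2}} = - 627 O + \sqrt{729 + 324} = - 627 O + \sqrt{1053} = - 627 O + 9 \sqrt{13}$)
$E{\left(-169,\left(2 - 10\right)^{2} \right)} - 36241 = \left(\left(-627\right) \left(-169\right) + 9 \sqrt{13}\right) - 36241 = \left(105963 + 9 \sqrt{13}\right) - 36241 = 69722 + 9 \sqrt{13}$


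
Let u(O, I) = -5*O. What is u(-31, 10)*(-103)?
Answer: -15965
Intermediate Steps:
u(-31, 10)*(-103) = -5*(-31)*(-103) = 155*(-103) = -15965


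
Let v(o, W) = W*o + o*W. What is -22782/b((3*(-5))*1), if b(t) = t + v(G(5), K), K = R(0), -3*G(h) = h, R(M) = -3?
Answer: 22782/5 ≈ 4556.4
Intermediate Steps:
G(h) = -h/3
K = -3
v(o, W) = 2*W*o (v(o, W) = W*o + W*o = 2*W*o)
b(t) = 10 + t (b(t) = t + 2*(-3)*(-⅓*5) = t + 2*(-3)*(-5/3) = t + 10 = 10 + t)
-22782/b((3*(-5))*1) = -22782/(10 + (3*(-5))*1) = -22782/(10 - 15*1) = -22782/(10 - 15) = -22782/(-5) = -22782*(-⅕) = 22782/5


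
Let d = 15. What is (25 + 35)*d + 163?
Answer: 1063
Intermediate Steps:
(25 + 35)*d + 163 = (25 + 35)*15 + 163 = 60*15 + 163 = 900 + 163 = 1063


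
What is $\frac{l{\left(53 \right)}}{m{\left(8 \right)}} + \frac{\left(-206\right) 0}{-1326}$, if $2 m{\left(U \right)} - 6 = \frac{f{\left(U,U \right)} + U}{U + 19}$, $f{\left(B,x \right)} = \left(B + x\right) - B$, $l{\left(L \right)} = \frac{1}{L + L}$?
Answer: $\frac{27}{9434} \approx 0.002862$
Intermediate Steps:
$l{\left(L \right)} = \frac{1}{2 L}$
$f{\left(B,x \right)} = x$
$m{\left(U \right)} = 3 + \frac{U}{19 + U}$ ($m{\left(U \right)} = 3 + \frac{\left(U + U\right) \frac{1}{U + 19}}{2} = 3 + \frac{2 U \frac{1}{19 + U}}{2} = 3 + \frac{U}{19 + U}$)
$\frac{l{\left(53 \right)}}{m{\left(8 \right)}} + \frac{\left(-206\right) 0}{-1326} = \frac{\frac{1}{2} \cdot \frac{1}{53}}{\frac{1}{19 + 8} \left(57 + 4 \cdot 8\right)} + \frac{\left(-206\right) 0}{-1326} = \frac{\frac{1}{2} \cdot \frac{1}{53}}{\frac{1}{27} \left(57 + 32\right)} + 0 \left(- \frac{1}{1326}\right) = \frac{1}{106 \cdot \frac{1}{27} \cdot 89} + 0 = \frac{1}{106 \cdot \frac{89}{27}} + 0 = \frac{1}{106} \cdot \frac{27}{89} + 0 = \frac{27}{9434} + 0 = \frac{27}{9434}$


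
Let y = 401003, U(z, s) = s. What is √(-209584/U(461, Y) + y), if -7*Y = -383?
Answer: √58260834363/383 ≈ 630.22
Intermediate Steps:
Y = 383/7 (Y = -⅐*(-383) = 383/7 ≈ 54.714)
√(-209584/U(461, Y) + y) = √(-209584/383/7 + 401003) = √(-209584*7/383 + 401003) = √(-1467088/383 + 401003) = √(152117061/383) = √58260834363/383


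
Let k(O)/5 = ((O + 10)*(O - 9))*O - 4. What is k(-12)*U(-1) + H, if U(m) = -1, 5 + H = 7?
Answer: 2542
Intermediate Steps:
H = 2 (H = -5 + 7 = 2)
k(O) = -20 + 5*O*(-9 + O)*(10 + O) (k(O) = 5*(((O + 10)*(O - 9))*O - 4) = 5*(((10 + O)*(-9 + O))*O - 4) = 5*(((-9 + O)*(10 + O))*O - 4) = 5*(O*(-9 + O)*(10 + O) - 4) = 5*(-4 + O*(-9 + O)*(10 + O)) = -20 + 5*O*(-9 + O)*(10 + O))
k(-12)*U(-1) + H = (-20 - 450*(-12) + 5*(-12)**2 + 5*(-12)**3)*(-1) + 2 = (-20 + 5400 + 5*144 + 5*(-1728))*(-1) + 2 = (-20 + 5400 + 720 - 8640)*(-1) + 2 = -2540*(-1) + 2 = 2540 + 2 = 2542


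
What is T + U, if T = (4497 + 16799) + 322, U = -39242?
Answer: -17624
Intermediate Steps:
T = 21618 (T = 21296 + 322 = 21618)
T + U = 21618 - 39242 = -17624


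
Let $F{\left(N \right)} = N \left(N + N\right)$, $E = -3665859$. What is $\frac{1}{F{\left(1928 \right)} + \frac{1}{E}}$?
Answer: $\frac{3665859}{27253344842111} \approx 1.3451 \cdot 10^{-7}$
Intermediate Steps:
$F{\left(N \right)} = 2 N^{2}$ ($F{\left(N \right)} = N 2 N = 2 N^{2}$)
$\frac{1}{F{\left(1928 \right)} + \frac{1}{E}} = \frac{1}{2 \cdot 1928^{2} + \frac{1}{-3665859}} = \frac{1}{2 \cdot 3717184 - \frac{1}{3665859}} = \frac{1}{7434368 - \frac{1}{3665859}} = \frac{1}{\frac{27253344842111}{3665859}} = \frac{3665859}{27253344842111}$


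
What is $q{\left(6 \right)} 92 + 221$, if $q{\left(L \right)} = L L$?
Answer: $3533$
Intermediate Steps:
$q{\left(L \right)} = L^{2}$
$q{\left(6 \right)} 92 + 221 = 6^{2} \cdot 92 + 221 = 36 \cdot 92 + 221 = 3312 + 221 = 3533$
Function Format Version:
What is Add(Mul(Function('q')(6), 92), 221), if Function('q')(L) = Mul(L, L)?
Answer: 3533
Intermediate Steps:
Function('q')(L) = Pow(L, 2)
Add(Mul(Function('q')(6), 92), 221) = Add(Mul(Pow(6, 2), 92), 221) = Add(Mul(36, 92), 221) = Add(3312, 221) = 3533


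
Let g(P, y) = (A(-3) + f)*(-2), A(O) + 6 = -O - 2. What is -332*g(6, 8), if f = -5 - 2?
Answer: -7968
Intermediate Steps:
f = -7
A(O) = -8 - O (A(O) = -6 + (-O - 2) = -6 + (-2 - O) = -8 - O)
g(P, y) = 24 (g(P, y) = ((-8 - 1*(-3)) - 7)*(-2) = ((-8 + 3) - 7)*(-2) = (-5 - 7)*(-2) = -12*(-2) = 24)
-332*g(6, 8) = -332*24 = -7968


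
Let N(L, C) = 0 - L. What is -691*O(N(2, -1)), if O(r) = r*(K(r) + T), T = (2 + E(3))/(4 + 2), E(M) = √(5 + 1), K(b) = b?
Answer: -6910/3 + 691*√6/3 ≈ -1739.1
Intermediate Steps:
N(L, C) = -L
E(M) = √6
T = ⅓ + √6/6 (T = (2 + √6)/(4 + 2) = (2 + √6)/6 = (2 + √6)*(⅙) = ⅓ + √6/6 ≈ 0.74158)
O(r) = r*(⅓ + r + √6/6) (O(r) = r*(r + (⅓ + √6/6)) = r*(⅓ + r + √6/6))
-691*O(N(2, -1)) = -691*(-1*2)*(2 + √6 + 6*(-1*2))/6 = -691*(-2)*(2 + √6 + 6*(-2))/6 = -691*(-2)*(2 + √6 - 12)/6 = -691*(-2)*(-10 + √6)/6 = -691*(10/3 - √6/3) = -6910/3 + 691*√6/3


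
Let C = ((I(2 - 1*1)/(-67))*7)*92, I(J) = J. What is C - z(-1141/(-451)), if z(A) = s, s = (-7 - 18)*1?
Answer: 1031/67 ≈ 15.388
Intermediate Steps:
s = -25 (s = -25*1 = -25)
z(A) = -25
C = -644/67 (C = (((2 - 1*1)/(-67))*7)*92 = (((2 - 1)*(-1/67))*7)*92 = ((1*(-1/67))*7)*92 = -1/67*7*92 = -7/67*92 = -644/67 ≈ -9.6119)
C - z(-1141/(-451)) = -644/67 - 1*(-25) = -644/67 + 25 = 1031/67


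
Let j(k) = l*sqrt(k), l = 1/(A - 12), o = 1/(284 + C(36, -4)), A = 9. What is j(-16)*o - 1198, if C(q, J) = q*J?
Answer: -1198 - I/105 ≈ -1198.0 - 0.0095238*I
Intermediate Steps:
C(q, J) = J*q
o = 1/140 (o = 1/(284 - 4*36) = 1/(284 - 144) = 1/140 ≈ 0.0071429)
l = -1/3 (l = 1/(9 - 12) = 1/(-3) = -1/3 ≈ -0.33333)
j(k) = -sqrt(k)/3
j(-16)*o - 1198 = -4*I/3*(1/140) - 1198 = -I/105 - 1198 = -1198 - I/105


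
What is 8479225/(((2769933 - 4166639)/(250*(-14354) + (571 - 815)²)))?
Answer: 14961439886450/698353 ≈ 2.1424e+7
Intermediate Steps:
8479225/(((2769933 - 4166639)/(250*(-14354) + (571 - 815)²))) = 8479225/((-1396706/(-3588500 + (-244)²))) = 8479225/((-1396706/(-3588500 + 59536))) = 8479225/((-1396706/(-3528964))) = 8479225/((-1396706*(-1/3528964))) = 8479225/(698353/1764482) = 8479225*(1764482/698353) = 14961439886450/698353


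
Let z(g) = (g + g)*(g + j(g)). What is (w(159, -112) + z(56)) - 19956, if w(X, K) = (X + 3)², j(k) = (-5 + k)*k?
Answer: 332432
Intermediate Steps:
j(k) = k*(-5 + k)
z(g) = 2*g*(g + g*(-5 + g)) (z(g) = (g + g)*(g + g*(-5 + g)) = (2*g)*(g + g*(-5 + g)) = 2*g*(g + g*(-5 + g)))
w(X, K) = (3 + X)²
(w(159, -112) + z(56)) - 19956 = ((3 + 159)² + 2*56²*(-4 + 56)) - 19956 = (162² + 2*3136*52) - 19956 = (26244 + 326144) - 19956 = 352388 - 19956 = 332432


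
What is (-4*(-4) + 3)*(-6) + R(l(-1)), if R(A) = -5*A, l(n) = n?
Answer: -109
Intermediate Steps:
(-4*(-4) + 3)*(-6) + R(l(-1)) = (-4*(-4) + 3)*(-6) - 5*(-1) = (16 + 3)*(-6) + 5 = 19*(-6) + 5 = -114 + 5 = -109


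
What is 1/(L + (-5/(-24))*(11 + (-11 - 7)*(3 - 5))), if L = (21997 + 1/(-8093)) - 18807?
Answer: 194232/621501911 ≈ 0.00031252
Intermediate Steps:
L = 25816669/8093 (L = (21997 - 1/8093) - 18807 = 178021720/8093 - 18807 = 25816669/8093 ≈ 3190.0)
1/(L + (-5/(-24))*(11 + (-11 - 7)*(3 - 5))) = 1/(25816669/8093 + (-5/(-24))*(11 + (-11 - 7)*(3 - 5))) = 1/(25816669/8093 + (-1/24*(-5))*(11 - 18*(-2))) = 1/(25816669/8093 + 5*(11 + 36)/24) = 1/(25816669/8093 + (5/24)*47) = 1/(25816669/8093 + 235/24) = 1/(621501911/194232) = 194232/621501911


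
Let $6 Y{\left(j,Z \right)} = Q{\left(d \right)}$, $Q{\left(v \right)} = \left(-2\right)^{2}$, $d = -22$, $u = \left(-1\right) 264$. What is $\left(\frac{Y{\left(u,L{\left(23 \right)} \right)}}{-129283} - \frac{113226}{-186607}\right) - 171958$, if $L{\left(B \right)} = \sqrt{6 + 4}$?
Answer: $- \frac{12445474516567934}{72375338343} \approx -1.7196 \cdot 10^{5}$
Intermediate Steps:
$u = -264$
$L{\left(B \right)} = \sqrt{10}$
$Q{\left(v \right)} = 4$
$Y{\left(j,Z \right)} = \frac{2}{3}$ ($Y{\left(j,Z \right)} = \frac{1}{6} \cdot 4 = \frac{2}{3}$)
$\left(\frac{Y{\left(u,L{\left(23 \right)} \right)}}{-129283} - \frac{113226}{-186607}\right) - 171958 = \left(\frac{2}{3 \left(-129283\right)} - \frac{113226}{-186607}\right) - 171958 = \left(\frac{2}{3} \left(- \frac{1}{129283}\right) - - \frac{113226}{186607}\right) - 171958 = \left(- \frac{2}{387849} + \frac{113226}{186607}\right) - 171958 = \frac{43914217660}{72375338343} - 171958 = - \frac{12445474516567934}{72375338343}$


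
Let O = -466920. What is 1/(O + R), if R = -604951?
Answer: -1/1071871 ≈ -9.3295e-7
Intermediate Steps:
1/(O + R) = 1/(-466920 - 604951) = 1/(-1071871) = -1/1071871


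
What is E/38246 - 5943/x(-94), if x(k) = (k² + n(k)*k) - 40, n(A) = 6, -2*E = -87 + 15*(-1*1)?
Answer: -5401813/7496216 ≈ -0.72060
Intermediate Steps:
E = 51 (E = -(-87 + 15*(-1*1))/2 = -(-87 + 15*(-1))/2 = -(-87 - 15)/2 = -½*(-102) = 51)
x(k) = -40 + k² + 6*k (x(k) = (k² + 6*k) - 40 = -40 + k² + 6*k)
E/38246 - 5943/x(-94) = 51/38246 - 5943/(-40 + (-94)² + 6*(-94)) = 51*(1/38246) - 5943/(-40 + 8836 - 564) = 51/38246 - 5943/8232 = 51/38246 - 5943*1/8232 = 51/38246 - 283/392 = -5401813/7496216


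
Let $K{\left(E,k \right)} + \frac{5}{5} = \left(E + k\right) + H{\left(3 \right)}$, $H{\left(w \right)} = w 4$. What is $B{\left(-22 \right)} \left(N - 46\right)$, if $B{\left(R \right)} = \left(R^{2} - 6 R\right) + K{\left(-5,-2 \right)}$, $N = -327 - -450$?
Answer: $47740$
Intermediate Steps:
$H{\left(w \right)} = 4 w$
$N = 123$ ($N = -327 + 450 = 123$)
$K{\left(E,k \right)} = 11 + E + k$ ($K{\left(E,k \right)} = -1 + \left(\left(E + k\right) + 4 \cdot 3\right) = -1 + \left(\left(E + k\right) + 12\right) = -1 + \left(12 + E + k\right) = 11 + E + k$)
$B{\left(R \right)} = 4 + R^{2} - 6 R$ ($B{\left(R \right)} = \left(R^{2} - 6 R\right) - -4 = \left(R^{2} - 6 R\right) + 4 = 4 + R^{2} - 6 R$)
$B{\left(-22 \right)} \left(N - 46\right) = \left(4 + \left(-22\right)^{2} - -132\right) \left(123 - 46\right) = \left(4 + 484 + 132\right) 77 = 620 \cdot 77 = 47740$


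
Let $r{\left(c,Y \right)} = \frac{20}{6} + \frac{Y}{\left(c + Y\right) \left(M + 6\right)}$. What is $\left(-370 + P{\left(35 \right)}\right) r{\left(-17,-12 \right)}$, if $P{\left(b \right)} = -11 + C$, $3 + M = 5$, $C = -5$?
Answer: $- \frac{113677}{87} \approx -1306.6$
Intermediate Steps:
$M = 2$ ($M = -3 + 5 = 2$)
$P{\left(b \right)} = -16$ ($P{\left(b \right)} = -11 - 5 = -16$)
$r{\left(c,Y \right)} = \frac{10}{3} + \frac{Y}{8 Y + 8 c}$ ($r{\left(c,Y \right)} = \frac{20}{6} + \frac{Y}{\left(c + Y\right) \left(2 + 6\right)} = 20 \cdot \frac{1}{6} + \frac{Y}{\left(Y + c\right) 8} = \frac{10}{3} + \frac{Y}{8 Y + 8 c}$)
$\left(-370 + P{\left(35 \right)}\right) r{\left(-17,-12 \right)} = \left(-370 - 16\right) \frac{80 \left(-17\right) + 83 \left(-12\right)}{24 \left(-12 - 17\right)} = - 386 \frac{-1360 - 996}{24 \left(-29\right)} = - 386 \cdot \frac{1}{24} \left(- \frac{1}{29}\right) \left(-2356\right) = \left(-386\right) \frac{589}{174} = - \frac{113677}{87}$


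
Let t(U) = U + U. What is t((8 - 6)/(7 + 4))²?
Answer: 16/121 ≈ 0.13223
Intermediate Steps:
t(U) = 2*U
t((8 - 6)/(7 + 4))² = (2*((8 - 6)/(7 + 4)))² = (2*(2/11))² = (4/11)² = 16/121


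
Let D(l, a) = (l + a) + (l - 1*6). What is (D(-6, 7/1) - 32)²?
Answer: 1849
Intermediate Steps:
D(l, a) = -6 + a + 2*l (D(l, a) = (a + l) + (l - 6) = (a + l) + (-6 + l) = -6 + a + 2*l)
(D(-6, 7/1) - 32)² = ((-6 + 7/1 + 2*(-6)) - 32)² = ((-6 + 7*1 - 12) - 32)² = ((-6 + 7 - 12) - 32)² = (-11 - 32)² = (-43)² = 1849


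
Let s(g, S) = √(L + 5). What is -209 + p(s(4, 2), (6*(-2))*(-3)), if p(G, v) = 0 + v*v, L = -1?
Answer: 1087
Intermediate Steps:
s(g, S) = 2 (s(g, S) = √(-1 + 5) = √4 = 2)
p(G, v) = v² (p(G, v) = 0 + v² = v²)
-209 + p(s(4, 2), (6*(-2))*(-3)) = -209 + ((6*(-2))*(-3))² = -209 + (-12*(-3))² = -209 + 36² = -209 + 1296 = 1087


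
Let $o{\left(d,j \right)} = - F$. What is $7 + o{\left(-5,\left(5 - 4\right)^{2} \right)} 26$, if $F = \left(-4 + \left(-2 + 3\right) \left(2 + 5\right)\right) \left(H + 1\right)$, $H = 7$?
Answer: $-617$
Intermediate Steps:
$F = 24$ ($F = \left(-4 + \left(-2 + 3\right) \left(2 + 5\right)\right) \left(7 + 1\right) = \left(-4 + 1 \cdot 7\right) 8 = \left(-4 + 7\right) 8 = 3 \cdot 8 = 24$)
$o{\left(d,j \right)} = -24$ ($o{\left(d,j \right)} = \left(-1\right) 24 = -24$)
$7 + o{\left(-5,\left(5 - 4\right)^{2} \right)} 26 = 7 - 624 = -617$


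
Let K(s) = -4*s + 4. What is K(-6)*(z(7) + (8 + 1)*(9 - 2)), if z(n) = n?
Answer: 1960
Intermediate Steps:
K(s) = 4 - 4*s
K(-6)*(z(7) + (8 + 1)*(9 - 2)) = (4 - 4*(-6))*(7 + (8 + 1)*(9 - 2)) = (4 + 24)*(7 + 9*7) = 28*(7 + 63) = 28*70 = 1960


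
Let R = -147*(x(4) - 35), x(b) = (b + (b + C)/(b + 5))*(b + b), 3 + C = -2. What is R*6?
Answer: 3430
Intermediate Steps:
C = -5 (C = -3 - 2 = -5)
x(b) = 2*b*(b + (-5 + b)/(5 + b)) (x(b) = (b + (b - 5)/(b + 5))*(b + b) = (b + (-5 + b)/(5 + b))*(2*b) = 2*b*(b + (-5 + b)/(5 + b)))
R = 1715/3 (R = -147*(2*4*(-5 + 4² + 6*4)/(5 + 4) - 35) = -147*(2*4*(-5 + 16 + 24)/9 - 35) = -147*(2*4*(⅑)*35 - 35) = -147*(280/9 - 35) = -147*(-35/9) = 1715/3 ≈ 571.67)
R*6 = (1715/3)*6 = 3430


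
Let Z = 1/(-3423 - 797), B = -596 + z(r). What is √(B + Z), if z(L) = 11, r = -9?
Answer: I*√2604479555/2110 ≈ 24.187*I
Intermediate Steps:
B = -585 (B = -596 + 11 = -585)
Z = -1/4220 (Z = 1/(-4220) = -1/4220 ≈ -0.00023697)
√(B + Z) = √(-585 - 1/4220) = √(-2468701/4220) = I*√2604479555/2110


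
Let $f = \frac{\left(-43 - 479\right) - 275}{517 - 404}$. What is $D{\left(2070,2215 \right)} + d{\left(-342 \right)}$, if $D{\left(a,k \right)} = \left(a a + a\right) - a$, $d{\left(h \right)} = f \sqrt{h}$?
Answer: $4284900 - \frac{2391 i \sqrt{38}}{113} \approx 4.2849 \cdot 10^{6} - 130.43 i$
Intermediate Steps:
$f = - \frac{797}{113}$ ($f = \frac{-522 - 275}{113} = \left(-797\right) \frac{1}{113} = - \frac{797}{113} \approx -7.0531$)
$d{\left(h \right)} = - \frac{797 \sqrt{h}}{113}$
$D{\left(a,k \right)} = a^{2}$ ($D{\left(a,k \right)} = \left(a^{2} + a\right) - a = \left(a + a^{2}\right) - a = a^{2}$)
$D{\left(2070,2215 \right)} + d{\left(-342 \right)} = 2070^{2} - \frac{797 \sqrt{-342}}{113} = 4284900 - \frac{797 \cdot 3 i \sqrt{38}}{113} = 4284900 - \frac{2391 i \sqrt{38}}{113}$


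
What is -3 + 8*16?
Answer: 125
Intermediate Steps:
-3 + 8*16 = -3 + 128 = 125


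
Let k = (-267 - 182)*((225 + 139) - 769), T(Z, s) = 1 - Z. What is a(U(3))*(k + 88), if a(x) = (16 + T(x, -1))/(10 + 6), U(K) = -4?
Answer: 3820593/16 ≈ 2.3879e+5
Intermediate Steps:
a(x) = 17/16 - x/16 (a(x) = (16 + (1 - x))/(10 + 6) = (17 - x)/16 = (17 - x)*(1/16) = 17/16 - x/16)
k = 181845 (k = -449*(364 - 769) = -449*(-405) = 181845)
a(U(3))*(k + 88) = (17/16 - 1/16*(-4))*(181845 + 88) = (17/16 + 1/4)*181933 = (21/16)*181933 = 3820593/16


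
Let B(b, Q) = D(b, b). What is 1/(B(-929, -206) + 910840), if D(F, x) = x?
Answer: 1/909911 ≈ 1.0990e-6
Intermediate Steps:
B(b, Q) = b
1/(B(-929, -206) + 910840) = 1/(-929 + 910840) = 1/909911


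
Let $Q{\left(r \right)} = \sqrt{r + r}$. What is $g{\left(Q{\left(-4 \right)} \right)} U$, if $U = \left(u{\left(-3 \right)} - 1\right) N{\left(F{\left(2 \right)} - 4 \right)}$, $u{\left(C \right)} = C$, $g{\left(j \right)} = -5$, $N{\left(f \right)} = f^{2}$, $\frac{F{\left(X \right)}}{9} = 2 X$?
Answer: $20480$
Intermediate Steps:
$F{\left(X \right)} = 18 X$ ($F{\left(X \right)} = 9 \cdot 2 X = 18 X$)
$Q{\left(r \right)} = \sqrt{2} \sqrt{r}$ ($Q{\left(r \right)} = \sqrt{2 r} = \sqrt{2} \sqrt{r}$)
$U = -4096$ ($U = \left(-3 - 1\right) \left(18 \cdot 2 - 4\right)^{2} = - 4 \left(36 - 4\right)^{2} = - 4 \cdot 32^{2} = \left(-4\right) 1024 = -4096$)
$g{\left(Q{\left(-4 \right)} \right)} U = \left(-5\right) \left(-4096\right) = 20480$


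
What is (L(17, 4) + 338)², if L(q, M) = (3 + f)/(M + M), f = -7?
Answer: 455625/4 ≈ 1.1391e+5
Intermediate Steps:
L(q, M) = -2/M (L(q, M) = (3 - 7)/(M + M) = -4*1/(2*M) = -2/M)
(L(17, 4) + 338)² = (-2/4 + 338)² = (-2*¼ + 338)² = (-½ + 338)² = (675/2)² = 455625/4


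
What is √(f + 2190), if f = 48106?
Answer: 2*√12574 ≈ 224.27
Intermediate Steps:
√(f + 2190) = √(48106 + 2190) = √50296 = 2*√12574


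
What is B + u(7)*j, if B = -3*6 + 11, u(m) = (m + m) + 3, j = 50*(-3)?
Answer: -2557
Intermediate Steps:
j = -150
u(m) = 3 + 2*m (u(m) = 2*m + 3 = 3 + 2*m)
B = -7 (B = -18 + 11 = -7)
B + u(7)*j = -7 + (3 + 2*7)*(-150) = -7 + (3 + 14)*(-150) = -7 + 17*(-150) = -7 - 2550 = -2557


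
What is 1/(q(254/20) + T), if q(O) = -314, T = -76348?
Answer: -1/76662 ≈ -1.3044e-5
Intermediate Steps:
1/(q(254/20) + T) = 1/(-314 - 76348) = 1/(-76662) = -1/76662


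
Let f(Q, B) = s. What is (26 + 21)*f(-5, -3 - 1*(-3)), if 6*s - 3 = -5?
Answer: -47/3 ≈ -15.667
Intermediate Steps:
s = -1/3 (s = 1/2 + (1/6)*(-5) = 1/2 - 5/6 = -1/3 ≈ -0.33333)
f(Q, B) = -1/3
(26 + 21)*f(-5, -3 - 1*(-3)) = (26 + 21)*(-1/3) = 47*(-1/3) = -47/3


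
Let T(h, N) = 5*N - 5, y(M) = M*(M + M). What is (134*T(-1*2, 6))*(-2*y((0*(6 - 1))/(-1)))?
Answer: 0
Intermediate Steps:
y(M) = 2*M² (y(M) = M*(2*M) = 2*M²)
T(h, N) = -5 + 5*N
(134*T(-1*2, 6))*(-2*y((0*(6 - 1))/(-1))) = (134*(-5 + 5*6))*(-4*((0*(6 - 1))/(-1))²) = (134*(-5 + 30))*(-4*((0*5)*(-1))²) = (134*25)*(-4*(0*(-1))²) = 3350*(-4*0²) = 3350*(-4*0) = 3350*(-2*0) = 3350*0 = 0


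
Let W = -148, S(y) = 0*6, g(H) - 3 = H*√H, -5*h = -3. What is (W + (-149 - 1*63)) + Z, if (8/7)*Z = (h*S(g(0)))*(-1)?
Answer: -360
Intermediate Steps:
h = ⅗ (h = -⅕*(-3) = ⅗ ≈ 0.60000)
g(H) = 3 + H^(3/2) (g(H) = 3 + H*√H = 3 + H^(3/2))
S(y) = 0
Z = 0 (Z = 7*(((⅗)*0)*(-1))/8 = 7*(0*(-1))/8 = (7/8)*0 = 0)
(W + (-149 - 1*63)) + Z = (-148 + (-149 - 1*63)) + 0 = (-148 + (-149 - 63)) + 0 = (-148 - 212) + 0 = -360 + 0 = -360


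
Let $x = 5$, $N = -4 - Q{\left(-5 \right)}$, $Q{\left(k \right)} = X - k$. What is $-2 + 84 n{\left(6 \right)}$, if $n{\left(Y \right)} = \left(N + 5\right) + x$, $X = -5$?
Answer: $502$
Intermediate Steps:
$Q{\left(k \right)} = -5 - k$
$N = -4$ ($N = -4 - \left(-5 - -5\right) = -4 - \left(-5 + 5\right) = -4 - 0 = -4 + 0 = -4$)
$n{\left(Y \right)} = 6$ ($n{\left(Y \right)} = \left(-4 + 5\right) + 5 = 1 + 5 = 6$)
$-2 + 84 n{\left(6 \right)} = -2 + 84 \cdot 6 = -2 + 504 = 502$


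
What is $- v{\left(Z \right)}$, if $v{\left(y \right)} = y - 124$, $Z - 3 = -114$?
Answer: $235$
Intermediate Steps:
$Z = -111$ ($Z = 3 - 114 = -111$)
$v{\left(y \right)} = -124 + y$
$- v{\left(Z \right)} = - (-124 - 111) = \left(-1\right) \left(-235\right) = 235$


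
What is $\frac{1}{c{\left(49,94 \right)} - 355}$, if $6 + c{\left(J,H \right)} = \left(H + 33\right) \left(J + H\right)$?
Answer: $\frac{1}{17800} \approx 5.618 \cdot 10^{-5}$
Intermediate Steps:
$c{\left(J,H \right)} = -6 + \left(33 + H\right) \left(H + J\right)$ ($c{\left(J,H \right)} = -6 + \left(H + 33\right) \left(J + H\right) = -6 + \left(33 + H\right) \left(H + J\right)$)
$\frac{1}{c{\left(49,94 \right)} - 355} = \frac{1}{\left(-6 + 94^{2} + 33 \cdot 94 + 33 \cdot 49 + 94 \cdot 49\right) - 355} = \frac{1}{\left(-6 + 8836 + 3102 + 1617 + 4606\right) - 355} = \frac{1}{18155 - 355} = \frac{1}{17800}$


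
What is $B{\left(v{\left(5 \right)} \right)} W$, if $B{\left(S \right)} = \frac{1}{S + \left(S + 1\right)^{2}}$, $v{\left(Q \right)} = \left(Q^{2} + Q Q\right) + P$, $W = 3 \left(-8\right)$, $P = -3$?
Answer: $- \frac{24}{2351} \approx -0.010208$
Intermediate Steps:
$W = -24$
$v{\left(Q \right)} = -3 + 2 Q^{2}$ ($v{\left(Q \right)} = \left(Q^{2} + Q Q\right) - 3 = \left(Q^{2} + Q^{2}\right) - 3 = 2 Q^{2} - 3 = -3 + 2 Q^{2}$)
$B{\left(S \right)} = \frac{1}{S + \left(1 + S\right)^{2}}$
$B{\left(v{\left(5 \right)} \right)} W = \frac{1}{\left(-3 + 2 \cdot 5^{2}\right) + \left(1 - \left(3 - 2 \cdot 5^{2}\right)\right)^{2}} \left(-24\right) = \frac{1}{\left(-3 + 2 \cdot 25\right) + \left(1 + \left(-3 + 2 \cdot 25\right)\right)^{2}} \left(-24\right) = \frac{1}{\left(-3 + 50\right) + \left(1 + \left(-3 + 50\right)\right)^{2}} \left(-24\right) = \frac{1}{47 + \left(1 + 47\right)^{2}} \left(-24\right) = \frac{1}{47 + 48^{2}} \left(-24\right) = \frac{1}{47 + 2304} \left(-24\right) = \frac{1}{2351} \left(-24\right) = - \frac{24}{2351}$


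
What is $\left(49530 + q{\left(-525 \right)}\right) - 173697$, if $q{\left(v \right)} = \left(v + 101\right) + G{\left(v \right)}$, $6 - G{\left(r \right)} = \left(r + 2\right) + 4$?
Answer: $-124066$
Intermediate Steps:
$G{\left(r \right)} = - r$ ($G{\left(r \right)} = 6 - \left(\left(r + 2\right) + 4\right) = 6 - \left(\left(2 + r\right) + 4\right) = 6 - \left(6 + r\right) = - r$)
$q{\left(v \right)} = 101$ ($q{\left(v \right)} = \left(v + 101\right) - v = \left(101 + v\right) - v = 101$)
$\left(49530 + q{\left(-525 \right)}\right) - 173697 = \left(49530 + 101\right) - 173697 = 49631 - 173697 = -124066$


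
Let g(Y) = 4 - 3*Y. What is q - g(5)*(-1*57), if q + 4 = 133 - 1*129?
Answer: -627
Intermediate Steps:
q = 0 (q = -4 + (133 - 1*129) = -4 + (133 - 129) = -4 + 4 = 0)
q - g(5)*(-1*57) = 0 - (4 - 3*5)*(-1*57) = 0 - (4 - 15)*(-57) = 0 - (-11)*(-57) = 0 - 1*627 = 0 - 627 = -627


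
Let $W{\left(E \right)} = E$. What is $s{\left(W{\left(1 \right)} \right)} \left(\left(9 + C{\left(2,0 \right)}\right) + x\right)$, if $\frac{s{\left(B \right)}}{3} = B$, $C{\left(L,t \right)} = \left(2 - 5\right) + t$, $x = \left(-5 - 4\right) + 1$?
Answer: $-6$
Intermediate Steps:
$x = -8$ ($x = -9 + 1 = -8$)
$C{\left(L,t \right)} = -3 + t$
$s{\left(B \right)} = 3 B$
$s{\left(W{\left(1 \right)} \right)} \left(\left(9 + C{\left(2,0 \right)}\right) + x\right) = 3 \cdot 1 \left(\left(9 + \left(-3 + 0\right)\right) - 8\right) = 3 \left(\left(9 - 3\right) - 8\right) = 3 \left(6 - 8\right) = 3 \left(-2\right) = -6$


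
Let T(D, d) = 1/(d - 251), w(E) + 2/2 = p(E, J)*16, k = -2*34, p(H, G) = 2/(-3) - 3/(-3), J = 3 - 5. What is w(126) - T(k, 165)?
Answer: 1121/258 ≈ 4.3450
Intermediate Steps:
J = -2
p(H, G) = 1/3 (p(H, G) = 2*(-1/3) - 3*(-1/3) = -2/3 + 1 = 1/3)
k = -68
w(E) = 13/3 (w(E) = -1 + (1/3)*16 = -1 + 16/3 = 13/3)
T(D, d) = 1/(-251 + d)
w(126) - T(k, 165) = 13/3 - 1/(-251 + 165) = 13/3 - 1/(-86) = 13/3 - 1*(-1/86) = 13/3 + 1/86 = 1121/258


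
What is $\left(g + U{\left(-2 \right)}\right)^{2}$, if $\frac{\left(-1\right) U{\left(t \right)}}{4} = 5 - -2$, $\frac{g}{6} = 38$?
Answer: $40000$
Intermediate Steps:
$g = 228$ ($g = 6 \cdot 38 = 228$)
$U{\left(t \right)} = -28$ ($U{\left(t \right)} = - 4 \left(5 - -2\right) = - 4 \left(5 + 2\right) = \left(-4\right) 7 = -28$)
$\left(g + U{\left(-2 \right)}\right)^{2} = \left(228 - 28\right)^{2} = 200^{2} = 40000$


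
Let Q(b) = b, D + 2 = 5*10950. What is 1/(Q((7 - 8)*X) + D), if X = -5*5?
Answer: 1/54773 ≈ 1.8257e-5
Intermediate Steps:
X = -25
D = 54748 (D = -2 + 5*10950 = -2 + 54750 = 54748)
1/(Q((7 - 8)*X) + D) = 1/((7 - 8)*(-25) + 54748) = 1/(-1*(-25) + 54748) = 1/(25 + 54748) = 1/54773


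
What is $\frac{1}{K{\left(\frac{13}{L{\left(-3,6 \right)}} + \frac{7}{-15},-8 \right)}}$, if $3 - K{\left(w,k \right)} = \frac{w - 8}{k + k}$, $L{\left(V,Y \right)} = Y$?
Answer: $\frac{160}{417} \approx 0.38369$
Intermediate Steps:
$K{\left(w,k \right)} = 3 - \frac{-8 + w}{2 k}$ ($K{\left(w,k \right)} = 3 - \frac{w - 8}{k + k} = 3 - \frac{-8 + w}{2 k}$)
$\frac{1}{K{\left(\frac{13}{L{\left(-3,6 \right)}} + \frac{7}{-15},-8 \right)}} = \frac{1}{\frac{1}{2} \frac{1}{-8} \left(8 - \left(\frac{13}{6} + \frac{7}{-15}\right) + 6 \left(-8\right)\right)} = \frac{1}{\frac{1}{2} \left(- \frac{1}{8}\right) \left(8 - \left(13 \cdot \frac{1}{6} + 7 \left(- \frac{1}{15}\right)\right) - 48\right)} = \frac{1}{\frac{1}{2} \left(- \frac{1}{8}\right) \left(8 - \left(\frac{13}{6} - \frac{7}{15}\right) - 48\right)} = \frac{1}{\frac{1}{2} \left(- \frac{1}{8}\right) \left(8 - \frac{17}{10} - 48\right)} = \frac{1}{\frac{1}{2} \left(- \frac{1}{8}\right) \left(- \frac{417}{10}\right)} = \frac{1}{\frac{417}{160}} = \frac{160}{417}$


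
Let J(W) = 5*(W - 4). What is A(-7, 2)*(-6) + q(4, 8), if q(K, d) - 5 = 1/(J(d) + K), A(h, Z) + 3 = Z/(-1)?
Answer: 841/24 ≈ 35.042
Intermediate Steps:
J(W) = -20 + 5*W (J(W) = 5*(-4 + W) = -20 + 5*W)
A(h, Z) = -3 - Z (A(h, Z) = -3 + Z/(-1) = -3 + Z*(-1) = -3 - Z)
q(K, d) = 5 + 1/(-20 + K + 5*d) (q(K, d) = 5 + 1/((-20 + 5*d) + K) = 5 + 1/(-20 + K + 5*d))
A(-7, 2)*(-6) + q(4, 8) = (-3 - 1*2)*(-6) + (-99 + 5*4 + 25*8)/(-20 + 4 + 5*8) = (-3 - 2)*(-6) + (-99 + 20 + 200)/(-20 + 4 + 40) = -5*(-6) + 121/24 = 30 + (1/24)*121 = 30 + 121/24 = 841/24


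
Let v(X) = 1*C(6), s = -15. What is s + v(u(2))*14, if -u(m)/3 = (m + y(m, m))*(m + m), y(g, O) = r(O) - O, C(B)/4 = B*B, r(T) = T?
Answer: 2001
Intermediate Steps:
C(B) = 4*B**2 (C(B) = 4*(B*B) = 4*B**2)
y(g, O) = 0 (y(g, O) = O - O = 0)
u(m) = -6*m**2 (u(m) = -3*(m + 0)*(m + m) = -3*m*2*m = -6*m**2)
v(X) = 144 (v(X) = 1*(4*6**2) = 1*(4*36) = 1*144 = 144)
s + v(u(2))*14 = -15 + 144*14 = -15 + 2016 = 2001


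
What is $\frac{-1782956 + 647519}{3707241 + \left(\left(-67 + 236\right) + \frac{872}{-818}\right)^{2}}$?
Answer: $- \frac{2042333729}{6719017322} \approx -0.30396$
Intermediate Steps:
$\frac{-1782956 + 647519}{3707241 + \left(\left(-67 + 236\right) + \frac{872}{-818}\right)^{2}} = - \frac{1135437}{3707241 + \left(169 + 872 \left(- \frac{1}{818}\right)\right)^{2}} = - \frac{1135437}{3707241 + \left(169 - \frac{436}{409}\right)^{2}} = - \frac{1135437}{3707241 + \left(\frac{68685}{409}\right)^{2}} = - \frac{1135437}{3707241 + \frac{4717629225}{167281}} = - \frac{1135437}{\frac{624868610946}{167281}} = \left(-1135437\right) \frac{167281}{624868610946} = - \frac{2042333729}{6719017322}$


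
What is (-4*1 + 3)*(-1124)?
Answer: 1124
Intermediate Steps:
(-4*1 + 3)*(-1124) = (-4 + 3)*(-1124) = -1*(-1124) = 1124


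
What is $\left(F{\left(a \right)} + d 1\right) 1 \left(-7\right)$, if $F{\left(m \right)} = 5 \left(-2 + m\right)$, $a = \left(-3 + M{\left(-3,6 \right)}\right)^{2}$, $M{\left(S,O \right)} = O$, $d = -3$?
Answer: $-224$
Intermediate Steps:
$a = 9$ ($a = \left(-3 + 6\right)^{2} = 3^{2} = 9$)
$F{\left(m \right)} = -10 + 5 m$
$\left(F{\left(a \right)} + d 1\right) 1 \left(-7\right) = \left(\left(-10 + 5 \cdot 9\right) - 3\right) 1 \left(-7\right) = \left(\left(-10 + 45\right) - 3\right) 1 \left(-7\right) = \left(35 - 3\right) 1 \left(-7\right) = 32 \cdot 1 \left(-7\right) = 32 \left(-7\right) = -224$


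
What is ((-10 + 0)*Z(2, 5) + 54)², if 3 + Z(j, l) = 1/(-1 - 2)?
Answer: 68644/9 ≈ 7627.1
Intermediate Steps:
Z(j, l) = -10/3 (Z(j, l) = -3 + 1/(-1 - 2) = -3 + 1/(-3) = -3 - ⅓ = -10/3)
((-10 + 0)*Z(2, 5) + 54)² = ((-10 + 0)*(-10/3) + 54)² = (-10*(-10/3) + 54)² = (100/3 + 54)² = (262/3)² = 68644/9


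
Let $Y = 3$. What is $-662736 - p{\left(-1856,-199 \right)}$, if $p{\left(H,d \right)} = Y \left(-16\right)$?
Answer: $-662688$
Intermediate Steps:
$p{\left(H,d \right)} = -48$ ($p{\left(H,d \right)} = 3 \left(-16\right) = -48$)
$-662736 - p{\left(-1856,-199 \right)} = -662736 - -48 = -662736 + 48 = -662688$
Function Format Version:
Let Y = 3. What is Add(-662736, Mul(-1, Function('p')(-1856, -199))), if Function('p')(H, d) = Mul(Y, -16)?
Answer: -662688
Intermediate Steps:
Function('p')(H, d) = -48 (Function('p')(H, d) = Mul(3, -16) = -48)
Add(-662736, Mul(-1, Function('p')(-1856, -199))) = Add(-662736, Mul(-1, -48)) = Add(-662736, 48) = -662688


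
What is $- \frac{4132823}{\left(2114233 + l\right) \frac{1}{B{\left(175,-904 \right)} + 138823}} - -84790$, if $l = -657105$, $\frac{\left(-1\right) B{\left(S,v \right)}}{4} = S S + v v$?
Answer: $\frac{13565726136363}{1457128} \approx 9.3099 \cdot 10^{6}$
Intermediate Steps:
$B{\left(S,v \right)} = - 4 S^{2} - 4 v^{2}$ ($B{\left(S,v \right)} = - 4 \left(S S + v v\right) = - 4 \left(S^{2} + v^{2}\right) = - 4 S^{2} - 4 v^{2}$)
$- \frac{4132823}{\left(2114233 + l\right) \frac{1}{B{\left(175,-904 \right)} + 138823}} - -84790 = - \frac{4132823}{\left(2114233 - 657105\right) \frac{1}{\left(- 4 \cdot 175^{2} - 4 \left(-904\right)^{2}\right) + 138823}} - -84790 = - \frac{4132823}{1457128 \frac{1}{\left(\left(-4\right) 30625 - 3268864\right) + 138823}} + 84790 = - \frac{4132823}{1457128 \frac{1}{\left(-122500 - 3268864\right) + 138823}} + 84790 = - \frac{4132823}{1457128 \frac{1}{-3391364 + 138823}} + 84790 = - \frac{4132823}{1457128 \frac{1}{-3252541}} + 84790 = - \frac{4132823}{1457128 \left(- \frac{1}{3252541}\right)} + 84790 = - \frac{4132823}{- \frac{1457128}{3252541}} + 84790 = \left(-4132823\right) \left(- \frac{3252541}{1457128}\right) + 84790 = \frac{13442176253243}{1457128} + 84790 = \frac{13565726136363}{1457128}$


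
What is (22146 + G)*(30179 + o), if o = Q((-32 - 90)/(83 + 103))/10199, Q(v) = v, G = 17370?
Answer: 377048403739024/316169 ≈ 1.1926e+9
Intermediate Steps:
o = -61/948507 (o = ((-32 - 90)/(83 + 103))/10199 = -122/186*(1/10199) = -122*1/186*(1/10199) = -61/93*1/10199 = -61/948507 ≈ -6.4312e-5)
(22146 + G)*(30179 + o) = (22146 + 17370)*(30179 - 61/948507) = 39516*(28624992692/948507) = 377048403739024/316169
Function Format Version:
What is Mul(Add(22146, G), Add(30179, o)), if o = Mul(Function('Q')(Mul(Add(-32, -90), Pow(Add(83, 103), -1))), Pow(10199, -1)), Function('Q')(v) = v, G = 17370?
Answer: Rational(377048403739024, 316169) ≈ 1.1926e+9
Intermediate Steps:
o = Rational(-61, 948507) (o = Mul(Mul(Add(-32, -90), Pow(Add(83, 103), -1)), Pow(10199, -1)) = Mul(Mul(-122, Pow(186, -1)), Rational(1, 10199)) = Mul(Mul(-122, Rational(1, 186)), Rational(1, 10199)) = Mul(Rational(-61, 93), Rational(1, 10199)) = Rational(-61, 948507) ≈ -6.4312e-5)
Mul(Add(22146, G), Add(30179, o)) = Mul(Add(22146, 17370), Add(30179, Rational(-61, 948507))) = Mul(39516, Rational(28624992692, 948507)) = Rational(377048403739024, 316169)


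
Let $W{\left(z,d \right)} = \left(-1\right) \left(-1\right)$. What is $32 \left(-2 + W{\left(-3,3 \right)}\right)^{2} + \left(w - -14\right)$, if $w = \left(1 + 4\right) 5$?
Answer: $71$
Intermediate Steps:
$W{\left(z,d \right)} = 1$
$w = 25$ ($w = 5 \cdot 5 = 25$)
$32 \left(-2 + W{\left(-3,3 \right)}\right)^{2} + \left(w - -14\right) = 32 \left(-2 + 1\right)^{2} + \left(25 - -14\right) = 32 \left(-1\right)^{2} + \left(25 + 14\right) = 32 \cdot 1 + 39 = 32 + 39 = 71$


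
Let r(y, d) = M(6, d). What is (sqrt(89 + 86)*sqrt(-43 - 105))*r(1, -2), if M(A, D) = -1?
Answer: -10*I*sqrt(259) ≈ -160.93*I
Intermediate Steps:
r(y, d) = -1
(sqrt(89 + 86)*sqrt(-43 - 105))*r(1, -2) = (sqrt(89 + 86)*sqrt(-43 - 105))*(-1) = (sqrt(175)*sqrt(-148))*(-1) = ((5*sqrt(7))*(2*I*sqrt(37)))*(-1) = (10*I*sqrt(259))*(-1) = -10*I*sqrt(259)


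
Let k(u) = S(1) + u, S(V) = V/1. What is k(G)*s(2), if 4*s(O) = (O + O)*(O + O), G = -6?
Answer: -20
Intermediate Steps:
S(V) = V (S(V) = V*1 = V)
s(O) = O**2 (s(O) = ((O + O)*(O + O))/4 = ((2*O)*(2*O))/4 = (4*O**2)/4 = O**2)
k(u) = 1 + u
k(G)*s(2) = (1 - 6)*2**2 = -5*4 = -20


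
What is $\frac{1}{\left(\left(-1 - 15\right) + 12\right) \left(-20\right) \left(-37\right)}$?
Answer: $- \frac{1}{2960} \approx -0.00033784$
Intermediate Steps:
$\frac{1}{\left(\left(-1 - 15\right) + 12\right) \left(-20\right) \left(-37\right)} = \frac{1}{\left(-16 + 12\right) \left(-20\right) \left(-37\right)} = \frac{1}{\left(-4\right) \left(-20\right) \left(-37\right)} = \frac{1}{80 \left(-37\right)} = \frac{1}{-2960} = - \frac{1}{2960}$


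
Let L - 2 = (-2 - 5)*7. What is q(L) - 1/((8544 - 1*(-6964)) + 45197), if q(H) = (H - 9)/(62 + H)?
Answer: -226633/60705 ≈ -3.7333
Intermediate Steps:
L = -47 (L = 2 + (-2 - 5)*7 = 2 - 7*7 = 2 - 49 = -47)
q(H) = (-9 + H)/(62 + H)
q(L) - 1/((8544 - 1*(-6964)) + 45197) = (-9 - 47)/(62 - 47) - 1/((8544 - 1*(-6964)) + 45197) = -56/15 - 1/((8544 + 6964) + 45197) = (1/15)*(-56) - 1/(15508 + 45197) = -56/15 - 1/60705 = -226633/60705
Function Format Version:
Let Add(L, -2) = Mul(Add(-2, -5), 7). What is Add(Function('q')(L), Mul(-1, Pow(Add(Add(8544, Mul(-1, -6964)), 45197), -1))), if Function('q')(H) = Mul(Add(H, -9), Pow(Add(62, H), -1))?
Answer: Rational(-226633, 60705) ≈ -3.7333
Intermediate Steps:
L = -47 (L = Add(2, Mul(Add(-2, -5), 7)) = Add(2, Mul(-7, 7)) = Add(2, -49) = -47)
Function('q')(H) = Mul(Pow(Add(62, H), -1), Add(-9, H)) (Function('q')(H) = Mul(Add(-9, H), Pow(Add(62, H), -1)) = Mul(Pow(Add(62, H), -1), Add(-9, H)))
Add(Function('q')(L), Mul(-1, Pow(Add(Add(8544, Mul(-1, -6964)), 45197), -1))) = Add(Mul(Pow(Add(62, -47), -1), Add(-9, -47)), Mul(-1, Pow(Add(Add(8544, Mul(-1, -6964)), 45197), -1))) = Add(Mul(Pow(15, -1), -56), Mul(-1, Pow(Add(Add(8544, 6964), 45197), -1))) = Add(Mul(Rational(1, 15), -56), Mul(-1, Pow(Add(15508, 45197), -1))) = Add(Rational(-56, 15), Mul(-1, Pow(60705, -1))) = Add(Rational(-56, 15), Mul(-1, Rational(1, 60705))) = Add(Rational(-56, 15), Rational(-1, 60705)) = Rational(-226633, 60705)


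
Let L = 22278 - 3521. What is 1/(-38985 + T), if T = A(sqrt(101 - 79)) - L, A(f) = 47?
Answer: -1/57695 ≈ -1.7333e-5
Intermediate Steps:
L = 18757
T = -18710 (T = 47 - 1*18757 = 47 - 18757 = -18710)
1/(-38985 + T) = 1/(-38985 - 18710) = 1/(-57695) = -1/57695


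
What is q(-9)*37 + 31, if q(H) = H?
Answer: -302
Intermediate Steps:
q(-9)*37 + 31 = -9*37 + 31 = -333 + 31 = -302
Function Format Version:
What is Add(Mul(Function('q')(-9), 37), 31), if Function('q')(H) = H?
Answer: -302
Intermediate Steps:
Add(Mul(Function('q')(-9), 37), 31) = Add(Mul(-9, 37), 31) = Add(-333, 31) = -302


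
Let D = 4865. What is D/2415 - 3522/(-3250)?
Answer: 347384/112125 ≈ 3.0982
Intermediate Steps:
D/2415 - 3522/(-3250) = 4865/2415 - 3522/(-3250) = 4865*(1/2415) - 3522*(-1/3250) = 139/69 + 1761/1625 = 347384/112125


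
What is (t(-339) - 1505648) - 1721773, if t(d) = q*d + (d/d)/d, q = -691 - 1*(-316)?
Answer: -1051000345/339 ≈ -3.1003e+6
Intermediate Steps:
q = -375 (q = -691 + 316 = -375)
t(d) = 1/d - 375*d (t(d) = -375*d + (d/d)/d = -375*d + 1/d = 1/d - 375*d)
(t(-339) - 1505648) - 1721773 = ((1/(-339) - 375*(-339)) - 1505648) - 1721773 = ((-1/339 + 127125) - 1505648) - 1721773 = (43095374/339 - 1505648) - 1721773 = -467319298/339 - 1721773 = -1051000345/339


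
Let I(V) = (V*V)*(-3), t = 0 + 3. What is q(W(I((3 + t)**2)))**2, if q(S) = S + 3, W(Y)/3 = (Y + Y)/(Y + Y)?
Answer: 36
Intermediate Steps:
t = 3
I(V) = -3*V**2 (I(V) = V**2*(-3) = -3*V**2)
W(Y) = 3 (W(Y) = 3*((Y + Y)/(Y + Y)) = 3*((2*Y)/((2*Y))) = 3*((2*Y)*(1/(2*Y))) = 3*1 = 3)
q(S) = 3 + S
q(W(I((3 + t)**2)))**2 = (3 + 3)**2 = 6**2 = 36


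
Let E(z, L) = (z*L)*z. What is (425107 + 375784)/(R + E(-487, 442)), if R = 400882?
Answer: 800891/105229580 ≈ 0.0076109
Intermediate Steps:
E(z, L) = L*z**2 (E(z, L) = (L*z)*z = L*z**2)
(425107 + 375784)/(R + E(-487, 442)) = (425107 + 375784)/(400882 + 442*(-487)**2) = 800891/(400882 + 442*237169) = 800891/(400882 + 104828698) = 800891/105229580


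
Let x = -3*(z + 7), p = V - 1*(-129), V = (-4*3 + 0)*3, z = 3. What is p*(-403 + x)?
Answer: -40269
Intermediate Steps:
V = -36 (V = (-12 + 0)*3 = -12*3 = -36)
p = 93 (p = -36 - 1*(-129) = -36 + 129 = 93)
x = -30 (x = -3*(3 + 7) = -3*10 = -30)
p*(-403 + x) = 93*(-403 - 30) = 93*(-433) = -40269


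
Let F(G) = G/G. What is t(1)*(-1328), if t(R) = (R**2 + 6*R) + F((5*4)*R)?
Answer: -10624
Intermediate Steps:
F(G) = 1
t(R) = 1 + R**2 + 6*R (t(R) = (R**2 + 6*R) + 1 = 1 + R**2 + 6*R)
t(1)*(-1328) = (1 + 1**2 + 6*1)*(-1328) = (1 + 1 + 6)*(-1328) = 8*(-1328) = -10624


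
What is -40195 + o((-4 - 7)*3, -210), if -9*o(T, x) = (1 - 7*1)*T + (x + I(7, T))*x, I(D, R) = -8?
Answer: -135911/3 ≈ -45304.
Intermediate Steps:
o(T, x) = 2*T/3 - x*(-8 + x)/9 (o(T, x) = -((1 - 7*1)*T + (x - 8)*x)/9 = -((1 - 7)*T + (-8 + x)*x)/9 = -(-6*T + x*(-8 + x))/9 = 2*T/3 - x*(-8 + x)/9)
-40195 + o((-4 - 7)*3, -210) = -40195 + (-⅑*(-210)² + 2*((-4 - 7)*3)/3 + (8/9)*(-210)) = -40195 + (-⅑*44100 + 2*(-11*3)/3 - 560/3) = -40195 + (-4900 + (⅔)*(-33) - 560/3) = -40195 + (-4900 - 22 - 560/3) = -40195 - 15326/3 = -135911/3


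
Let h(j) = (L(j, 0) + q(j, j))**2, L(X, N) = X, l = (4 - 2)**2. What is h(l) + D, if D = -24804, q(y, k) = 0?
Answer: -24788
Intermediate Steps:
l = 4 (l = 2**2 = 4)
h(j) = j**2 (h(j) = (j + 0)**2 = j**2)
h(l) + D = 4**2 - 24804 = 16 - 24804 = -24788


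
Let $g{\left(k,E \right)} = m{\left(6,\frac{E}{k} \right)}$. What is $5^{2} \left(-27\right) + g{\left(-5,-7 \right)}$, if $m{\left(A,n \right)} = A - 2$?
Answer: $-671$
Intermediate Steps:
$m{\left(A,n \right)} = -2 + A$
$g{\left(k,E \right)} = 4$ ($g{\left(k,E \right)} = -2 + 6 = 4$)
$5^{2} \left(-27\right) + g{\left(-5,-7 \right)} = 5^{2} \left(-27\right) + 4 = 25 \left(-27\right) + 4 = -675 + 4 = -671$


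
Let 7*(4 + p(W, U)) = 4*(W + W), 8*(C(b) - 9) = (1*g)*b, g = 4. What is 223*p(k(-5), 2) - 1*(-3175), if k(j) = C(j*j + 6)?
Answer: 8527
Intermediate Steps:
C(b) = 9 + b/2 (C(b) = 9 + ((1*4)*b)/8 = 9 + (4*b)/8 = 9 + b/2)
k(j) = 12 + j²/2 (k(j) = 9 + (j*j + 6)/2 = 9 + (j² + 6)/2 = 9 + (6 + j²)/2 = 9 + (3 + j²/2) = 12 + j²/2)
p(W, U) = -4 + 8*W/7 (p(W, U) = -4 + (4*(W + W))/7 = -4 + (4*(2*W))/7 = -4 + (8*W)/7 = -4 + 8*W/7)
223*p(k(-5), 2) - 1*(-3175) = 223*(-4 + 8*(12 + (½)*(-5)²)/7) - 1*(-3175) = 223*(-4 + 8*(12 + (½)*25)/7) + 3175 = 223*(-4 + 8*(12 + 25/2)/7) + 3175 = 223*(-4 + (8/7)*(49/2)) + 3175 = 223*(-4 + 28) + 3175 = 223*24 + 3175 = 5352 + 3175 = 8527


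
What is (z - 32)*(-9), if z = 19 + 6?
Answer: 63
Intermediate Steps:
z = 25
(z - 32)*(-9) = (25 - 32)*(-9) = -7*(-9) = 63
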